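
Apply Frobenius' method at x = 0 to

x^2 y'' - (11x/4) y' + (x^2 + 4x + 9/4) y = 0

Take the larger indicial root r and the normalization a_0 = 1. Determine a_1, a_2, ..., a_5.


Write in Frobenius form y'' + (p(x)/x) y' + (q(x)/x^2) y = 0:
  p(x) = -11/4,  q(x) = x^2 + 4x + 9/4.
Indicial equation: r(r-1) + (-11/4) r + (9/4) = 0 -> roots r_1 = 3, r_2 = 3/4.
Take r = r_1 = 3. Let y(x) = x^r sum_{n>=0} a_n x^n with a_0 = 1.
Substitute y = x^r sum a_n x^n and match x^{r+n}. The recurrence is
  D(n) a_n + 4 a_{n-1} + 1 a_{n-2} = 0,  where D(n) = (r+n)(r+n-1) + (-11/4)(r+n) + (9/4).
  a_n = [-4 a_{n-1} - 1 a_{n-2}] / D(n).
Since the indicial polynomial factors as (r - r_1)(r - r_2), D(n) = (r_1 + n - r_1)(r_1 + n - r_2) = n(n + 9/4).
Evaluating step by step (a_0 = 1):
  n = 1: D(1) = 1(1 + 9/4) = 13/4; numerator = -4(1) = -4; a_1 = (-4)/(13/4) = -16/13
  n = 2: D(2) = 2(2 + 9/4) = 17/2; numerator = -4(-16/13) - 1(1) = 51/13; a_2 = (51/13)/(17/2) = 6/13
  n = 3: D(3) = 3(3 + 9/4) = 63/4; numerator = -4(6/13) - 1(-16/13) = -8/13; a_3 = (-8/13)/(63/4) = -32/819
  n = 4: D(4) = 4(4 + 9/4) = 25; numerator = -4(-32/819) - 1(6/13) = -250/819; a_4 = (-250/819)/(25) = -10/819
  n = 5: D(5) = 5(5 + 9/4) = 145/4; numerator = -4(-10/819) - 1(-32/819) = 8/91; a_5 = (8/91)/(145/4) = 32/13195

r = 3; a_0 = 1; a_1 = -16/13; a_2 = 6/13; a_3 = -32/819; a_4 = -10/819; a_5 = 32/13195


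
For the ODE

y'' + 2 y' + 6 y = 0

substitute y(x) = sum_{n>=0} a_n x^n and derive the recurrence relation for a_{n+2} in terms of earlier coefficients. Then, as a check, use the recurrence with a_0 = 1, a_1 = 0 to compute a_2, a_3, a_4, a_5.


Substitute y = sum_n a_n x^n.
y''(x) has coefficient (n+2)(n+1) a_{n+2} at x^n;
2 y'(x) has coefficient 2 (n+1) a_{n+1} at x^n;
6 y(x) has coefficient 6 a_n at x^n.
Matching x^n: (n+2)(n+1) a_{n+2} + 2 (n+1) a_{n+1} + 6 a_n = 0.
Thus a_{n+2} = [-2 (n+1) a_{n+1} - 6 a_n] / ((n+1)(n+2)).

Check with a_0 = 1, a_1 = 0 (apply the recurrence for n = 0, 1, 2, 3): a_0 = 1, a_1 = 0, a_2 = -3, a_3 = 2, a_4 = 1/2, a_5 = -4/5.

a_(n+2) = [-2 (n+1) a_(n+1) - 6 a_n] / ((n+1)(n+2)); check: a_0 = 1, a_1 = 0, a_2 = -3, a_3 = 2, a_4 = 1/2, a_5 = -4/5


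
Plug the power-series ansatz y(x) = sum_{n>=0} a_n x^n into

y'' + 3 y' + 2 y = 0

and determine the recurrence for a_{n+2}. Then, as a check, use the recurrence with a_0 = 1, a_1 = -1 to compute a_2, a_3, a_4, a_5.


Substitute y = sum_n a_n x^n.
y''(x) has coefficient (n+2)(n+1) a_{n+2} at x^n;
3 y'(x) has coefficient 3 (n+1) a_{n+1} at x^n;
2 y(x) has coefficient 2 a_n at x^n.
Matching x^n: (n+2)(n+1) a_{n+2} + 3 (n+1) a_{n+1} + 2 a_n = 0.
Thus a_{n+2} = [-3 (n+1) a_{n+1} - 2 a_n] / ((n+1)(n+2)).

Check with a_0 = 1, a_1 = -1 (apply the recurrence for n = 0, 1, 2, 3): a_0 = 1, a_1 = -1, a_2 = 1/2, a_3 = -1/6, a_4 = 1/24, a_5 = -1/120.

a_(n+2) = [-3 (n+1) a_(n+1) - 2 a_n] / ((n+1)(n+2)); check: a_0 = 1, a_1 = -1, a_2 = 1/2, a_3 = -1/6, a_4 = 1/24, a_5 = -1/120


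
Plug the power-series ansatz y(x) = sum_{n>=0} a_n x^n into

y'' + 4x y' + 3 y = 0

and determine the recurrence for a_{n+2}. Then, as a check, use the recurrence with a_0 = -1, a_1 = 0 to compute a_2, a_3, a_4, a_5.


Substitute y = sum_n a_n x^n.
y''(x) has coefficient (n+2)(n+1) a_{n+2} at x^n;
4 x y'(x) has coefficient 4 n a_n at x^n (shift);
3 y(x) has coefficient 3 a_n at x^n.
Matching x^n: (n+2)(n+1) a_{n+2} + (4n + 3) a_n = 0.
Thus a_{n+2} = (-4n - 3) / ((n+1)(n+2)) * a_n.

Check with a_0 = -1, a_1 = 0 (apply the recurrence for n = 0, 1, 2, 3): a_0 = -1, a_1 = 0, a_2 = 3/2, a_3 = 0, a_4 = -11/8, a_5 = 0.

a_(n+2) = (-4n - 3) / ((n+1)(n+2)) * a_n; check: a_0 = -1, a_1 = 0, a_2 = 3/2, a_3 = 0, a_4 = -11/8, a_5 = 0


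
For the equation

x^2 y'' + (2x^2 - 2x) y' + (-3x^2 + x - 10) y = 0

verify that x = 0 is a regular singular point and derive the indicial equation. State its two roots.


Divide by x^2 to reach normal form y'' + P_1(x) y' + P_2(x) y = 0 with P_1(x) = 2 - 2/x and P_2(x) = -3 + 1/x - 10/x^2.
x = 0 is a singular point because the y'-coefficient 2 - 2/x has a pole at x = 0 and the y-coefficient -3 + 1/x - 10/x^2 has a pole at x = 0.
It is a regular singular point because x P_1(x) = p(x) = 2x - 2 and x^2 P_2(x) = q(x) = -3x^2 + x - 10 are polynomials, hence analytic at x = 0.
p(0) = -2,  q(0) = -10.
Indicial equation: r(r-1) + p(0) r + q(0) = 0, i.e. r^2 + (p(0) - 1) r + q(0) = 0, i.e. r^2 - 3 r - 10 = 0.
Discriminant: (-3)^2 - 4(-10) = 49, so r = (3 ± 7)/2.
Solving: r_1 = 5, r_2 = -2.

indicial: r^2 - 3 r - 10 = 0; roots r_1 = 5, r_2 = -2


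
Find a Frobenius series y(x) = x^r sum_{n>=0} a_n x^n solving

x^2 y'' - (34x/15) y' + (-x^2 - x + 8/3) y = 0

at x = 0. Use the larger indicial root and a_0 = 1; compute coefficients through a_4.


Write in Frobenius form y'' + (p(x)/x) y' + (q(x)/x^2) y = 0:
  p(x) = -34/15,  q(x) = -x^2 - x + 8/3.
Indicial equation: r(r-1) + (-34/15) r + (8/3) = 0 -> roots r_1 = 5/3, r_2 = 8/5.
Take r = r_1 = 5/3. Let y(x) = x^r sum_{n>=0} a_n x^n with a_0 = 1.
Substitute y = x^r sum a_n x^n and match x^{r+n}. The recurrence is
  D(n) a_n - 1 a_{n-1} - 1 a_{n-2} = 0,  where D(n) = (r+n)(r+n-1) + (-34/15)(r+n) + (8/3).
  a_n = [1 a_{n-1} + 1 a_{n-2}] / D(n).
Since the indicial polynomial factors as (r - r_1)(r - r_2), D(n) = (r_1 + n - r_1)(r_1 + n - r_2) = n(n + 1/15).
Evaluating step by step (a_0 = 1):
  n = 1: D(1) = 1(1 + 1/15) = 16/15; numerator = 1(1) = 1; a_1 = (1)/(16/15) = 15/16
  n = 2: D(2) = 2(2 + 1/15) = 62/15; numerator = 1(15/16) + 1(1) = 31/16; a_2 = (31/16)/(62/15) = 15/32
  n = 3: D(3) = 3(3 + 1/15) = 46/5; numerator = 1(15/32) + 1(15/16) = 45/32; a_3 = (45/32)/(46/5) = 225/1472
  n = 4: D(4) = 4(4 + 1/15) = 244/15; numerator = 1(225/1472) + 1(15/32) = 915/1472; a_4 = (915/1472)/(244/15) = 225/5888

r = 5/3; a_0 = 1; a_1 = 15/16; a_2 = 15/32; a_3 = 225/1472; a_4 = 225/5888


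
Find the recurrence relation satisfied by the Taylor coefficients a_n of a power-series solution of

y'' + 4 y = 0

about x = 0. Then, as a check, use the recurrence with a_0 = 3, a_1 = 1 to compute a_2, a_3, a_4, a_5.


Substitute y = sum_n a_n x^n into y'' + (const) y = 0.
y''(x) = sum_{n>=0} (n+2)(n+1) a_{n+2} x^n.
The ODE becomes sum_n [(n+2)(n+1) a_{n+2} + 4 a_n] x^n = 0.
Setting each coefficient to zero gives the recurrence:
  (n+2)(n+1) a_{n+2} + 4 a_n = 0,
  a_{n+2} = -4 / ((n+1)(n+2)) a_n.

Check with a_0 = 3, a_1 = 1 (apply the recurrence for n = 0, 1, 2, 3): a_0 = 3, a_1 = 1, a_2 = -6, a_3 = -2/3, a_4 = 2, a_5 = 2/15.

a_{n+2} = -4/((n+1)(n+2)) * a_n; check: a_0 = 3, a_1 = 1, a_2 = -6, a_3 = -2/3, a_4 = 2, a_5 = 2/15


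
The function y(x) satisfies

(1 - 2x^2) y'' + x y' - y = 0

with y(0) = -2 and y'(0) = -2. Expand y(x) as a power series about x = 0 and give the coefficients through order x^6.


Ansatz: y(x) = sum_{n>=0} a_n x^n, so y'(x) = sum_{n>=1} n a_n x^(n-1) and y''(x) = sum_{n>=2} n(n-1) a_n x^(n-2).
Substitute into P(x) y'' + Q(x) y' + R(x) y = 0 with P(x) = 1 - 2x^2, Q(x) = x, R(x) = -1, and match powers of x.
Initial conditions: a_0 = -2, a_1 = -2.
Setting the coefficient of each power of x to zero and solving order by order (substituting the coefficients already found):
  x^0: 2 a_2 - a_0 = 0  ->  2 a_2 = a_0 = -2  ->  a_2 = -1
  x^1: 6 a_3 = 0  ->  a_3 = 0
  x^2: 12 a_4 - 3 a_2 = 0  ->  12 a_4 = 3 a_2 = -3  ->  a_4 = -1/4
  x^3: 20 a_5 - 10 a_3 = 0  ->  20 a_5 = 10 a_3 = 0  ->  a_5 = 0
  x^4: 30 a_6 - 21 a_4 = 0  ->  30 a_6 = 21 a_4 = -21/4  ->  a_6 = -7/40
Truncated series: y(x) = -2 - 2 x - x^2 - (1/4) x^4 - (7/40) x^6 + O(x^7).

a_0 = -2; a_1 = -2; a_2 = -1; a_3 = 0; a_4 = -1/4; a_5 = 0; a_6 = -7/40


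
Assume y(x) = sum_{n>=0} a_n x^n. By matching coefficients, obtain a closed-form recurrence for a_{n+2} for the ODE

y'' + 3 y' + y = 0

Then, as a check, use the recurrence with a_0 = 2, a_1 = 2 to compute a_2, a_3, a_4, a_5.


Substitute y = sum_n a_n x^n.
y''(x) has coefficient (n+2)(n+1) a_{n+2} at x^n;
3 y'(x) has coefficient 3 (n+1) a_{n+1} at x^n;
y(x) has coefficient 1 a_n at x^n.
Matching x^n: (n+2)(n+1) a_{n+2} + 3 (n+1) a_{n+1} + 1 a_n = 0.
Thus a_{n+2} = [-3 (n+1) a_{n+1} - 1 a_n] / ((n+1)(n+2)).

Check with a_0 = 2, a_1 = 2 (apply the recurrence for n = 0, 1, 2, 3): a_0 = 2, a_1 = 2, a_2 = -4, a_3 = 11/3, a_4 = -29/12, a_5 = 19/15.

a_(n+2) = [-3 (n+1) a_(n+1) - 1 a_n] / ((n+1)(n+2)); check: a_0 = 2, a_1 = 2, a_2 = -4, a_3 = 11/3, a_4 = -29/12, a_5 = 19/15


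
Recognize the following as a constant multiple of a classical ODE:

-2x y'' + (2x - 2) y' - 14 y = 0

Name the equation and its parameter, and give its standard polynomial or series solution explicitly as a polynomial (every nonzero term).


All three coefficients share the factor -2; dividing through by -2 gives  x y'' + (1 - x) y' + 7 y = 0.
This matches the Laguerre equation x y'' + (1 - x) y' + n y = 0 with n = 7; the polynomial solution is L_7(x).
With y = sum_k a_k x^k, matching x^k gives (k+1)k a_{k+1} + (k+1) a_{k+1} - k a_k + n a_k = 0, i.e. (k+1)^2 a_{k+1} = (k - n) a_k = (k - 7) a_k. The right side vanishes at k = 7, so the series terminates at degree 7.
Standard normalization L_n(0) = 1 gives a_0 = 1. Work upward with a_{k+1} = (k - 7) a_k / (k+1)^2:
  a_1 = (0 - 7)(1) / 1^2 = -7/1 = -7
  a_2 = (1 - 7)(-7) / 2^2 = 42/4 = 21/2
  a_3 = (2 - 7)(21/2) / 3^2 = (-105/2)/9 = -35/6
  a_4 = (3 - 7)(-35/6) / 4^2 = (70/3)/16 = 35/24
  a_5 = (4 - 7)(35/24) / 5^2 = (-35/8)/25 = -7/40
  a_6 = (5 - 7)(-7/40) / 6^2 = (7/20)/36 = 7/720
  a_7 = (6 - 7)(7/720) / 7^2 = (-7/720)/49 = -1/5040
Hence L_7(x) = -x^7/5040 + 7 x^6/720 - 7 x^5/40 + 35 x^4/24 - 35 x^3/6 + 21 x^2/2 - 7 x + 1.

L_7(x); series = -x^7/5040 + 7 x^6/720 - 7 x^5/40 + 35 x^4/24 - 35 x^3/6 + 21 x^2/2 - 7 x + 1


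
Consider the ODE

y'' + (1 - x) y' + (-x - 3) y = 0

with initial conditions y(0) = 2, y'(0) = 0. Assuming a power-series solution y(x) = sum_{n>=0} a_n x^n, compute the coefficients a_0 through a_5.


Ansatz: y(x) = sum_{n>=0} a_n x^n, so y'(x) = sum_{n>=1} n a_n x^(n-1) and y''(x) = sum_{n>=2} n(n-1) a_n x^(n-2).
Substitute into P(x) y'' + Q(x) y' + R(x) y = 0 with P(x) = 1, Q(x) = 1 - x, R(x) = -x - 3, and match powers of x.
Initial conditions: a_0 = 2, a_1 = 0.
Setting the coefficient of each power of x to zero and solving order by order (substituting the coefficients already found):
  x^0: 2 a_2 + a_1 - 3 a_0 = 0  ->  2 a_2 = -a_1 + 3 a_0 = 6  ->  a_2 = 3
  x^1: 6 a_3 + 2 a_2 - 4 a_1 - a_0 = 0  ->  6 a_3 = -2 a_2 + 4 a_1 + a_0 = -4  ->  a_3 = -2/3
  x^2: 12 a_4 + 3 a_3 - 5 a_2 - a_1 = 0  ->  12 a_4 = -3 a_3 + 5 a_2 + a_1 = 17  ->  a_4 = 17/12
  x^3: 20 a_5 + 4 a_4 - 6 a_3 - a_2 = 0  ->  20 a_5 = -4 a_4 + 6 a_3 + a_2 = -20/3  ->  a_5 = -1/3
Truncated series: y(x) = 2 + 3 x^2 - (2/3) x^3 + (17/12) x^4 - (1/3) x^5 + O(x^6).

a_0 = 2; a_1 = 0; a_2 = 3; a_3 = -2/3; a_4 = 17/12; a_5 = -1/3


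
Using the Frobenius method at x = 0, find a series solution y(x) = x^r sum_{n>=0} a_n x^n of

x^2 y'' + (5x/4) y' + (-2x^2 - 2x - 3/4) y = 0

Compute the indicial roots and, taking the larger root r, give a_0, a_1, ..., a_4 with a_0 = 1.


Write in Frobenius form y'' + (p(x)/x) y' + (q(x)/x^2) y = 0:
  p(x) = 5/4,  q(x) = -2x^2 - 2x - 3/4.
Indicial equation: r(r-1) + (5/4) r + (-3/4) = 0 -> roots r_1 = 3/4, r_2 = -1.
Take r = r_1 = 3/4. Let y(x) = x^r sum_{n>=0} a_n x^n with a_0 = 1.
Substitute y = x^r sum a_n x^n and match x^{r+n}. The recurrence is
  D(n) a_n - 2 a_{n-1} - 2 a_{n-2} = 0,  where D(n) = (r+n)(r+n-1) + (5/4)(r+n) + (-3/4).
  a_n = [2 a_{n-1} + 2 a_{n-2}] / D(n).
Since the indicial polynomial factors as (r - r_1)(r - r_2), D(n) = (r_1 + n - r_1)(r_1 + n - r_2) = n(n + 7/4).
Evaluating step by step (a_0 = 1):
  n = 1: D(1) = 1(1 + 7/4) = 11/4; numerator = 2(1) = 2; a_1 = (2)/(11/4) = 8/11
  n = 2: D(2) = 2(2 + 7/4) = 15/2; numerator = 2(8/11) + 2(1) = 38/11; a_2 = (38/11)/(15/2) = 76/165
  n = 3: D(3) = 3(3 + 7/4) = 57/4; numerator = 2(76/165) + 2(8/11) = 392/165; a_3 = (392/165)/(57/4) = 1568/9405
  n = 4: D(4) = 4(4 + 7/4) = 23; numerator = 2(1568/9405) + 2(76/165) = 2360/1881; a_4 = (2360/1881)/(23) = 2360/43263

r = 3/4; a_0 = 1; a_1 = 8/11; a_2 = 76/165; a_3 = 1568/9405; a_4 = 2360/43263


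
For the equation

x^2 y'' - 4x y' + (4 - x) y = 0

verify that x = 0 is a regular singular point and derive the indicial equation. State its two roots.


Divide by x^2 to reach normal form y'' + P_1(x) y' + P_2(x) y = 0 with P_1(x) = -4/x and P_2(x) = -1/x + 4/x^2.
x = 0 is a singular point because the y'-coefficient -4/x has a pole at x = 0 and the y-coefficient -1/x + 4/x^2 has a pole at x = 0.
It is a regular singular point because x P_1(x) = p(x) = -4 and x^2 P_2(x) = q(x) = 4 - x are polynomials, hence analytic at x = 0.
p(0) = -4,  q(0) = 4.
Indicial equation: r(r-1) + p(0) r + q(0) = 0, i.e. r^2 + (p(0) - 1) r + q(0) = 0, i.e. r^2 - 5 r + 4 = 0.
Discriminant: (-5)^2 - 4(4) = 9, so r = (5 ± 3)/2.
Solving: r_1 = 4, r_2 = 1.

indicial: r^2 - 5 r + 4 = 0; roots r_1 = 4, r_2 = 1


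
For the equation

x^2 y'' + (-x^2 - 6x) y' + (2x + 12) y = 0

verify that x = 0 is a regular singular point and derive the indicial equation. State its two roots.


Divide by x^2 to reach normal form y'' + P_1(x) y' + P_2(x) y = 0 with P_1(x) = -1 - 6/x and P_2(x) = 2/x + 12/x^2.
x = 0 is a singular point because the y'-coefficient -1 - 6/x has a pole at x = 0 and the y-coefficient 2/x + 12/x^2 has a pole at x = 0.
It is a regular singular point because x P_1(x) = p(x) = -x - 6 and x^2 P_2(x) = q(x) = 2x + 12 are polynomials, hence analytic at x = 0.
p(0) = -6,  q(0) = 12.
Indicial equation: r(r-1) + p(0) r + q(0) = 0, i.e. r^2 + (p(0) - 1) r + q(0) = 0, i.e. r^2 - 7 r + 12 = 0.
Discriminant: (-7)^2 - 4(12) = 1, so r = (7 ± 1)/2.
Solving: r_1 = 4, r_2 = 3.

indicial: r^2 - 7 r + 12 = 0; roots r_1 = 4, r_2 = 3


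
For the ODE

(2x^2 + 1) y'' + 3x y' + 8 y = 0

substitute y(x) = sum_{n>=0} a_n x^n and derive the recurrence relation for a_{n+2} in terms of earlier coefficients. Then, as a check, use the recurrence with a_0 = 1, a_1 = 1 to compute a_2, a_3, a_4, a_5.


Substitute y = sum_n a_n x^n.
(1 + 2 x^2) y'' contributes (n+2)(n+1) a_{n+2} + 2 n(n-1) a_n at x^n.
3 x y'(x) contributes 3 n a_n at x^n.
8 y(x) contributes 8 a_n at x^n.
Matching x^n: (n+2)(n+1) a_{n+2} + (2 n(n-1) + 3 n + 8) a_n = 0.
Thus a_{n+2} = (-2 n(n-1) - 3 n - 8) / ((n+1)(n+2)) * a_n.

Check with a_0 = 1, a_1 = 1 (apply the recurrence for n = 0, 1, 2, 3): a_0 = 1, a_1 = 1, a_2 = -4, a_3 = -11/6, a_4 = 6, a_5 = 319/120.

a_(n+2) = (-2 n(n-1) - 3 n - 8) / ((n+1)(n+2)) * a_n; check: a_0 = 1, a_1 = 1, a_2 = -4, a_3 = -11/6, a_4 = 6, a_5 = 319/120


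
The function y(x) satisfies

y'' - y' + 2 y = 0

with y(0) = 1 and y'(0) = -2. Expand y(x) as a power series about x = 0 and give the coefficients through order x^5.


Ansatz: y(x) = sum_{n>=0} a_n x^n, so y'(x) = sum_{n>=1} n a_n x^(n-1) and y''(x) = sum_{n>=2} n(n-1) a_n x^(n-2).
Substitute into P(x) y'' + Q(x) y' + R(x) y = 0 with P(x) = 1, Q(x) = -1, R(x) = 2, and match powers of x.
Initial conditions: a_0 = 1, a_1 = -2.
Setting the coefficient of each power of x to zero and solving order by order (substituting the coefficients already found):
  x^0: 2 a_2 - a_1 + 2 a_0 = 0  ->  2 a_2 = a_1 - 2 a_0 = -4  ->  a_2 = -2
  x^1: 6 a_3 - 2 a_2 + 2 a_1 = 0  ->  6 a_3 = 2 a_2 - 2 a_1 = 0  ->  a_3 = 0
  x^2: 12 a_4 - 3 a_3 + 2 a_2 = 0  ->  12 a_4 = 3 a_3 - 2 a_2 = 4  ->  a_4 = 1/3
  x^3: 20 a_5 - 4 a_4 + 2 a_3 = 0  ->  20 a_5 = 4 a_4 - 2 a_3 = 4/3  ->  a_5 = 1/15
Truncated series: y(x) = 1 - 2 x - 2 x^2 + (1/3) x^4 + (1/15) x^5 + O(x^6).

a_0 = 1; a_1 = -2; a_2 = -2; a_3 = 0; a_4 = 1/3; a_5 = 1/15


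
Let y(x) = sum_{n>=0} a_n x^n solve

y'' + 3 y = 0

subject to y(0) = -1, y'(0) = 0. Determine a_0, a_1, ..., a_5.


Ansatz: y(x) = sum_{n>=0} a_n x^n, so y'(x) = sum_{n>=1} n a_n x^(n-1) and y''(x) = sum_{n>=2} n(n-1) a_n x^(n-2).
Substitute into P(x) y'' + Q(x) y' + R(x) y = 0 with P(x) = 1, Q(x) = 0, R(x) = 3, and match powers of x.
Initial conditions: a_0 = -1, a_1 = 0.
Setting the coefficient of each power of x to zero and solving order by order (substituting the coefficients already found):
  x^0: 2 a_2 + 3 a_0 = 0  ->  2 a_2 = -3 a_0 = 3  ->  a_2 = 3/2
  x^1: 6 a_3 + 3 a_1 = 0  ->  6 a_3 = -3 a_1 = 0  ->  a_3 = 0
  x^2: 12 a_4 + 3 a_2 = 0  ->  12 a_4 = -3 a_2 = -9/2  ->  a_4 = -3/8
  x^3: 20 a_5 + 3 a_3 = 0  ->  20 a_5 = -3 a_3 = 0  ->  a_5 = 0
Truncated series: y(x) = -1 + (3/2) x^2 - (3/8) x^4 + O(x^6).

a_0 = -1; a_1 = 0; a_2 = 3/2; a_3 = 0; a_4 = -3/8; a_5 = 0


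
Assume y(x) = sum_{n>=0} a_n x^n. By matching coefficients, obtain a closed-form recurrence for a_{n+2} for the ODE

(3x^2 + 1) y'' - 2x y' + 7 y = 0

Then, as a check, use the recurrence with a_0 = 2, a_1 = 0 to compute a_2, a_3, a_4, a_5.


Substitute y = sum_n a_n x^n.
(1 + 3 x^2) y'' contributes (n+2)(n+1) a_{n+2} + 3 n(n-1) a_n at x^n.
-2 x y'(x) contributes -2 n a_n at x^n.
7 y(x) contributes 7 a_n at x^n.
Matching x^n: (n+2)(n+1) a_{n+2} + (3 n(n-1) - 2 n + 7) a_n = 0.
Thus a_{n+2} = (-3 n(n-1) + 2 n - 7) / ((n+1)(n+2)) * a_n.

Check with a_0 = 2, a_1 = 0 (apply the recurrence for n = 0, 1, 2, 3): a_0 = 2, a_1 = 0, a_2 = -7, a_3 = 0, a_4 = 21/4, a_5 = 0.

a_(n+2) = (-3 n(n-1) + 2 n - 7) / ((n+1)(n+2)) * a_n; check: a_0 = 2, a_1 = 0, a_2 = -7, a_3 = 0, a_4 = 21/4, a_5 = 0


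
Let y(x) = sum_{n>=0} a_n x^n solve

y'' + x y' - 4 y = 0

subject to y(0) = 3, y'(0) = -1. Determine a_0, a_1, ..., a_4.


Ansatz: y(x) = sum_{n>=0} a_n x^n, so y'(x) = sum_{n>=1} n a_n x^(n-1) and y''(x) = sum_{n>=2} n(n-1) a_n x^(n-2).
Substitute into P(x) y'' + Q(x) y' + R(x) y = 0 with P(x) = 1, Q(x) = x, R(x) = -4, and match powers of x.
Initial conditions: a_0 = 3, a_1 = -1.
Setting the coefficient of each power of x to zero and solving order by order (substituting the coefficients already found):
  x^0: 2 a_2 - 4 a_0 = 0  ->  2 a_2 = 4 a_0 = 12  ->  a_2 = 6
  x^1: 6 a_3 - 3 a_1 = 0  ->  6 a_3 = 3 a_1 = -3  ->  a_3 = -1/2
  x^2: 12 a_4 - 2 a_2 = 0  ->  12 a_4 = 2 a_2 = 12  ->  a_4 = 1
Truncated series: y(x) = 3 - x + 6 x^2 - (1/2) x^3 + x^4 + O(x^5).

a_0 = 3; a_1 = -1; a_2 = 6; a_3 = -1/2; a_4 = 1


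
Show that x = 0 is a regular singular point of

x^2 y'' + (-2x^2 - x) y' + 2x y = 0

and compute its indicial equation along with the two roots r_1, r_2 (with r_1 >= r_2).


Divide by x^2 to reach normal form y'' + P_1(x) y' + P_2(x) y = 0 with P_1(x) = -2 - 1/x and P_2(x) = 2/x.
x = 0 is a singular point because the y'-coefficient -2 - 1/x has a pole at x = 0 and the y-coefficient 2/x has a pole at x = 0.
It is a regular singular point because x P_1(x) = p(x) = -2x - 1 and x^2 P_2(x) = q(x) = 2x are polynomials, hence analytic at x = 0.
p(0) = -1,  q(0) = 0.
Indicial equation: r(r-1) + p(0) r + q(0) = 0, i.e. r^2 + (p(0) - 1) r + q(0) = 0, i.e. r^2 - 2 r = 0.
Discriminant: (-2)^2 - 4(0) = 4, so r = (2 ± 2)/2.
Solving: r_1 = 2, r_2 = 0.

indicial: r^2 - 2 r = 0; roots r_1 = 2, r_2 = 0


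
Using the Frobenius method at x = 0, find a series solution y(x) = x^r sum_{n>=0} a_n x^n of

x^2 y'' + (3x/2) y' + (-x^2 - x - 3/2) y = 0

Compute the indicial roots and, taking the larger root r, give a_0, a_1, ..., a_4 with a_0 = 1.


Write in Frobenius form y'' + (p(x)/x) y' + (q(x)/x^2) y = 0:
  p(x) = 3/2,  q(x) = -x^2 - x - 3/2.
Indicial equation: r(r-1) + (3/2) r + (-3/2) = 0 -> roots r_1 = 1, r_2 = -3/2.
Take r = r_1 = 1. Let y(x) = x^r sum_{n>=0} a_n x^n with a_0 = 1.
Substitute y = x^r sum a_n x^n and match x^{r+n}. The recurrence is
  D(n) a_n - 1 a_{n-1} - 1 a_{n-2} = 0,  where D(n) = (r+n)(r+n-1) + (3/2)(r+n) + (-3/2).
  a_n = [1 a_{n-1} + 1 a_{n-2}] / D(n).
Since the indicial polynomial factors as (r - r_1)(r - r_2), D(n) = (r_1 + n - r_1)(r_1 + n - r_2) = n(n + 5/2).
Evaluating step by step (a_0 = 1):
  n = 1: D(1) = 1(1 + 5/2) = 7/2; numerator = 1(1) = 1; a_1 = (1)/(7/2) = 2/7
  n = 2: D(2) = 2(2 + 5/2) = 9; numerator = 1(2/7) + 1(1) = 9/7; a_2 = (9/7)/(9) = 1/7
  n = 3: D(3) = 3(3 + 5/2) = 33/2; numerator = 1(1/7) + 1(2/7) = 3/7; a_3 = (3/7)/(33/2) = 2/77
  n = 4: D(4) = 4(4 + 5/2) = 26; numerator = 1(2/77) + 1(1/7) = 13/77; a_4 = (13/77)/(26) = 1/154

r = 1; a_0 = 1; a_1 = 2/7; a_2 = 1/7; a_3 = 2/77; a_4 = 1/154


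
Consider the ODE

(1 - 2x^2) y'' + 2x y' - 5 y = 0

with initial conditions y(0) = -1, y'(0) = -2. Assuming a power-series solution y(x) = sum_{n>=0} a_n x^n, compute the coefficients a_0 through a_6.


Ansatz: y(x) = sum_{n>=0} a_n x^n, so y'(x) = sum_{n>=1} n a_n x^(n-1) and y''(x) = sum_{n>=2} n(n-1) a_n x^(n-2).
Substitute into P(x) y'' + Q(x) y' + R(x) y = 0 with P(x) = 1 - 2x^2, Q(x) = 2x, R(x) = -5, and match powers of x.
Initial conditions: a_0 = -1, a_1 = -2.
Setting the coefficient of each power of x to zero and solving order by order (substituting the coefficients already found):
  x^0: 2 a_2 - 5 a_0 = 0  ->  2 a_2 = 5 a_0 = -5  ->  a_2 = -5/2
  x^1: 6 a_3 - 3 a_1 = 0  ->  6 a_3 = 3 a_1 = -6  ->  a_3 = -1
  x^2: 12 a_4 - 5 a_2 = 0  ->  12 a_4 = 5 a_2 = -25/2  ->  a_4 = -25/24
  x^3: 20 a_5 - 11 a_3 = 0  ->  20 a_5 = 11 a_3 = -11  ->  a_5 = -11/20
  x^4: 30 a_6 - 21 a_4 = 0  ->  30 a_6 = 21 a_4 = -175/8  ->  a_6 = -35/48
Truncated series: y(x) = -1 - 2 x - (5/2) x^2 - x^3 - (25/24) x^4 - (11/20) x^5 - (35/48) x^6 + O(x^7).

a_0 = -1; a_1 = -2; a_2 = -5/2; a_3 = -1; a_4 = -25/24; a_5 = -11/20; a_6 = -35/48


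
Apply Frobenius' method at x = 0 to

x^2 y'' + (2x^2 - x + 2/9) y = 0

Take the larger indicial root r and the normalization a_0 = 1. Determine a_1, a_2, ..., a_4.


Write in Frobenius form y'' + (p(x)/x) y' + (q(x)/x^2) y = 0:
  p(x) = 0,  q(x) = 2x^2 - x + 2/9.
Indicial equation: r(r-1) + (0) r + (2/9) = 0 -> roots r_1 = 2/3, r_2 = 1/3.
Take r = r_1 = 2/3. Let y(x) = x^r sum_{n>=0} a_n x^n with a_0 = 1.
Substitute y = x^r sum a_n x^n and match x^{r+n}. The recurrence is
  D(n) a_n - 1 a_{n-1} + 2 a_{n-2} = 0,  where D(n) = (r+n)(r+n-1) + (0)(r+n) + (2/9).
  a_n = [1 a_{n-1} - 2 a_{n-2}] / D(n).
Since the indicial polynomial factors as (r - r_1)(r - r_2), D(n) = (r_1 + n - r_1)(r_1 + n - r_2) = n(n + 1/3).
Evaluating step by step (a_0 = 1):
  n = 1: D(1) = 1(1 + 1/3) = 4/3; numerator = 1(1) = 1; a_1 = (1)/(4/3) = 3/4
  n = 2: D(2) = 2(2 + 1/3) = 14/3; numerator = 1(3/4) - 2(1) = -5/4; a_2 = (-5/4)/(14/3) = -15/56
  n = 3: D(3) = 3(3 + 1/3) = 10; numerator = 1(-15/56) - 2(3/4) = -99/56; a_3 = (-99/56)/(10) = -99/560
  n = 4: D(4) = 4(4 + 1/3) = 52/3; numerator = 1(-99/560) - 2(-15/56) = 201/560; a_4 = (201/560)/(52/3) = 603/29120

r = 2/3; a_0 = 1; a_1 = 3/4; a_2 = -15/56; a_3 = -99/560; a_4 = 603/29120


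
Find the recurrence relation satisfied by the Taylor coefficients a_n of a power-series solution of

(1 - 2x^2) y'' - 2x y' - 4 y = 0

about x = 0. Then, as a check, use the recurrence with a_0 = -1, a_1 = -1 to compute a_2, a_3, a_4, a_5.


Substitute y = sum_n a_n x^n.
(1 - 2 x^2) y'' contributes (n+2)(n+1) a_{n+2} - 2 n(n-1) a_n at x^n.
-2 x y'(x) contributes -2 n a_n at x^n.
-4 y(x) contributes -4 a_n at x^n.
Matching x^n: (n+2)(n+1) a_{n+2} + (-2 n(n-1) - 2 n - 4) a_n = 0.
Thus a_{n+2} = (2 n(n-1) + 2 n + 4) / ((n+1)(n+2)) * a_n.

Check with a_0 = -1, a_1 = -1 (apply the recurrence for n = 0, 1, 2, 3): a_0 = -1, a_1 = -1, a_2 = -2, a_3 = -1, a_4 = -2, a_5 = -11/10.

a_(n+2) = (2 n(n-1) + 2 n + 4) / ((n+1)(n+2)) * a_n; check: a_0 = -1, a_1 = -1, a_2 = -2, a_3 = -1, a_4 = -2, a_5 = -11/10


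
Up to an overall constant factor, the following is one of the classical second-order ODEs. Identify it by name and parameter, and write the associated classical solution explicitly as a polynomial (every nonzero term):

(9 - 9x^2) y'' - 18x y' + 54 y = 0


All three coefficients share the factor 9; dividing through by 9 gives  (1 - x^2) y'' - 2x y' + 6 y = 0.
This matches the Legendre equation (1 - x^2) y'' - 2x y' + n(n+1) y = 0 (note the -2x y' term) with n(n+1) = 6, so n = 2; the polynomial solution is P_2(x).
With y = sum_k a_k x^k, matching x^k gives (k+2)(k+1) a_{k+2} = [k(k+1) - n(n+1)] a_k = (k - 2)(k + 3) a_k. The right side vanishes at k = 2, so the series with the parity of 2 terminates at degree 2.
Standard normalization (P_n(1) = 1): leading coefficient (2n)!/(2^n (n!)^2) = 24/(4*4) = 3/2, so a_2 = 3/2. Work downward with a_k = (k+1)(k+2) a_{k+2} / ((k - 2)(k + 3)):
  a_0 = (1)(2)(3/2) / ((0 - 2)(0 + 3)) = 3/(-6) = -1/2
Hence P_2(x) = 3 x^2/2 - 1/2.

P_2(x); series = 3 x^2/2 - 1/2


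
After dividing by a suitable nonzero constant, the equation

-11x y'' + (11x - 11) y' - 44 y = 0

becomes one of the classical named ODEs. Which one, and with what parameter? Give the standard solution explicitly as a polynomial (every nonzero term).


All three coefficients share the factor -11; dividing through by -11 gives  x y'' + (1 - x) y' + 4 y = 0.
This matches the Laguerre equation x y'' + (1 - x) y' + n y = 0 with n = 4; the polynomial solution is L_4(x).
With y = sum_k a_k x^k, matching x^k gives (k+1)k a_{k+1} + (k+1) a_{k+1} - k a_k + n a_k = 0, i.e. (k+1)^2 a_{k+1} = (k - n) a_k = (k - 4) a_k. The right side vanishes at k = 4, so the series terminates at degree 4.
Standard normalization L_n(0) = 1 gives a_0 = 1. Work upward with a_{k+1} = (k - 4) a_k / (k+1)^2:
  a_1 = (0 - 4)(1) / 1^2 = -4/1 = -4
  a_2 = (1 - 4)(-4) / 2^2 = 12/4 = 3
  a_3 = (2 - 4)(3) / 3^2 = -6/9 = -2/3
  a_4 = (3 - 4)(-2/3) / 4^2 = (2/3)/16 = 1/24
Hence L_4(x) = x^4/24 - 2 x^3/3 + 3 x^2 - 4 x + 1.

L_4(x); series = x^4/24 - 2 x^3/3 + 3 x^2 - 4 x + 1


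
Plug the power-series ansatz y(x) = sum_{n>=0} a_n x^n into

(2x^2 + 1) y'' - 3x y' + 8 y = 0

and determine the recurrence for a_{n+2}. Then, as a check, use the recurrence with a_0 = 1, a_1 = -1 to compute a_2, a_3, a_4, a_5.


Substitute y = sum_n a_n x^n.
(1 + 2 x^2) y'' contributes (n+2)(n+1) a_{n+2} + 2 n(n-1) a_n at x^n.
-3 x y'(x) contributes -3 n a_n at x^n.
8 y(x) contributes 8 a_n at x^n.
Matching x^n: (n+2)(n+1) a_{n+2} + (2 n(n-1) - 3 n + 8) a_n = 0.
Thus a_{n+2} = (-2 n(n-1) + 3 n - 8) / ((n+1)(n+2)) * a_n.

Check with a_0 = 1, a_1 = -1 (apply the recurrence for n = 0, 1, 2, 3): a_0 = 1, a_1 = -1, a_2 = -4, a_3 = 5/6, a_4 = 2, a_5 = -11/24.

a_(n+2) = (-2 n(n-1) + 3 n - 8) / ((n+1)(n+2)) * a_n; check: a_0 = 1, a_1 = -1, a_2 = -4, a_3 = 5/6, a_4 = 2, a_5 = -11/24


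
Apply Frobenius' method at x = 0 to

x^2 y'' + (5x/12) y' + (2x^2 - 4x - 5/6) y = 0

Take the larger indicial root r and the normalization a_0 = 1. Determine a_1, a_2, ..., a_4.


Write in Frobenius form y'' + (p(x)/x) y' + (q(x)/x^2) y = 0:
  p(x) = 5/12,  q(x) = 2x^2 - 4x - 5/6.
Indicial equation: r(r-1) + (5/12) r + (-5/6) = 0 -> roots r_1 = 5/4, r_2 = -2/3.
Take r = r_1 = 5/4. Let y(x) = x^r sum_{n>=0} a_n x^n with a_0 = 1.
Substitute y = x^r sum a_n x^n and match x^{r+n}. The recurrence is
  D(n) a_n - 4 a_{n-1} + 2 a_{n-2} = 0,  where D(n) = (r+n)(r+n-1) + (5/12)(r+n) + (-5/6).
  a_n = [4 a_{n-1} - 2 a_{n-2}] / D(n).
Since the indicial polynomial factors as (r - r_1)(r - r_2), D(n) = (r_1 + n - r_1)(r_1 + n - r_2) = n(n + 23/12).
Evaluating step by step (a_0 = 1):
  n = 1: D(1) = 1(1 + 23/12) = 35/12; numerator = 4(1) = 4; a_1 = (4)/(35/12) = 48/35
  n = 2: D(2) = 2(2 + 23/12) = 47/6; numerator = 4(48/35) - 2(1) = 122/35; a_2 = (122/35)/(47/6) = 732/1645
  n = 3: D(3) = 3(3 + 23/12) = 59/4; numerator = 4(732/1645) - 2(48/35) = -1584/1645; a_3 = (-1584/1645)/(59/4) = -6336/97055
  n = 4: D(4) = 4(4 + 23/12) = 71/3; numerator = 4(-6336/97055) - 2(732/1645) = -3192/2773; a_4 = (-3192/2773)/(71/3) = -9576/196883

r = 5/4; a_0 = 1; a_1 = 48/35; a_2 = 732/1645; a_3 = -6336/97055; a_4 = -9576/196883


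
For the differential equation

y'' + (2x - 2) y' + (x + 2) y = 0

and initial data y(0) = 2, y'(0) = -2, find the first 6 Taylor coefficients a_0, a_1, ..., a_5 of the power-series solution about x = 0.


Ansatz: y(x) = sum_{n>=0} a_n x^n, so y'(x) = sum_{n>=1} n a_n x^(n-1) and y''(x) = sum_{n>=2} n(n-1) a_n x^(n-2).
Substitute into P(x) y'' + Q(x) y' + R(x) y = 0 with P(x) = 1, Q(x) = 2x - 2, R(x) = x + 2, and match powers of x.
Initial conditions: a_0 = 2, a_1 = -2.
Setting the coefficient of each power of x to zero and solving order by order (substituting the coefficients already found):
  x^0: 2 a_2 - 2 a_1 + 2 a_0 = 0  ->  2 a_2 = 2 a_1 - 2 a_0 = -8  ->  a_2 = -4
  x^1: 6 a_3 - 4 a_2 + 4 a_1 + a_0 = 0  ->  6 a_3 = 4 a_2 - 4 a_1 - a_0 = -10  ->  a_3 = -5/3
  x^2: 12 a_4 - 6 a_3 + 6 a_2 + a_1 = 0  ->  12 a_4 = 6 a_3 - 6 a_2 - a_1 = 16  ->  a_4 = 4/3
  x^3: 20 a_5 - 8 a_4 + 8 a_3 + a_2 = 0  ->  20 a_5 = 8 a_4 - 8 a_3 - a_2 = 28  ->  a_5 = 7/5
Truncated series: y(x) = 2 - 2 x - 4 x^2 - (5/3) x^3 + (4/3) x^4 + (7/5) x^5 + O(x^6).

a_0 = 2; a_1 = -2; a_2 = -4; a_3 = -5/3; a_4 = 4/3; a_5 = 7/5


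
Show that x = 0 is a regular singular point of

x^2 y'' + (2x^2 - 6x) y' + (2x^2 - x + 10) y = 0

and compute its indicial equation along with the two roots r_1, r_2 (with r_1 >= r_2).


Divide by x^2 to reach normal form y'' + P_1(x) y' + P_2(x) y = 0 with P_1(x) = 2 - 6/x and P_2(x) = 2 - 1/x + 10/x^2.
x = 0 is a singular point because the y'-coefficient 2 - 6/x has a pole at x = 0 and the y-coefficient 2 - 1/x + 10/x^2 has a pole at x = 0.
It is a regular singular point because x P_1(x) = p(x) = 2x - 6 and x^2 P_2(x) = q(x) = 2x^2 - x + 10 are polynomials, hence analytic at x = 0.
p(0) = -6,  q(0) = 10.
Indicial equation: r(r-1) + p(0) r + q(0) = 0, i.e. r^2 + (p(0) - 1) r + q(0) = 0, i.e. r^2 - 7 r + 10 = 0.
Discriminant: (-7)^2 - 4(10) = 9, so r = (7 ± 3)/2.
Solving: r_1 = 5, r_2 = 2.

indicial: r^2 - 7 r + 10 = 0; roots r_1 = 5, r_2 = 2


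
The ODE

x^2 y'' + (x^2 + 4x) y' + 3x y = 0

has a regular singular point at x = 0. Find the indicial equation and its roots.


Divide by x^2 to reach normal form y'' + P_1(x) y' + P_2(x) y = 0 with P_1(x) = 1 + 4/x and P_2(x) = 3/x.
x = 0 is a singular point because the y'-coefficient 1 + 4/x has a pole at x = 0 and the y-coefficient 3/x has a pole at x = 0.
It is a regular singular point because x P_1(x) = p(x) = x + 4 and x^2 P_2(x) = q(x) = 3x are polynomials, hence analytic at x = 0.
p(0) = 4,  q(0) = 0.
Indicial equation: r(r-1) + p(0) r + q(0) = 0, i.e. r^2 + (p(0) - 1) r + q(0) = 0, i.e. r^2 + 3 r = 0.
Discriminant: (3)^2 - 4(0) = 9, so r = (-3 ± 3)/2.
Solving: r_1 = 0, r_2 = -3.

indicial: r^2 + 3 r = 0; roots r_1 = 0, r_2 = -3


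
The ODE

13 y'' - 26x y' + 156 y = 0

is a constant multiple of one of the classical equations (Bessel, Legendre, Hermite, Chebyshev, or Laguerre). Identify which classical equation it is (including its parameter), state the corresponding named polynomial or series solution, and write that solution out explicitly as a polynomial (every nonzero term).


All three coefficients share the factor 13; dividing through by 13 gives  y'' - 2x y' + 12 y = 0.
This matches the Hermite equation y'' - 2x y' + 2n y = 0 with 2n = 12, so n = 6; the polynomial solution is H_6(x).
With y = sum_k a_k x^k, matching x^k gives (k+2)(k+1) a_{k+2} = 2(k - n) a_k = 2(k - 6) a_k. The right side vanishes at k = 6, so the series with the parity of 6 terminates at degree 6.
Standard normalization: leading coefficient of H_n is 2^n, so a_6 = 2^6 = 64. Work downward with a_k = (k+1)(k+2) a_{k+2} / (2(k - n)):
  a_4 = (5)(6)(64) / (2(4 - 6)) = 1920/(-4) = -480
  a_2 = (3)(4)(-480) / (2(2 - 6)) = -5760/(-8) = 720
  a_0 = (1)(2)(720) / (2(0 - 6)) = 1440/(-12) = -120
Hence H_6(x) = 64 x^6 - 480 x^4 + 720 x^2 - 120.

H_6(x); series = 64 x^6 - 480 x^4 + 720 x^2 - 120


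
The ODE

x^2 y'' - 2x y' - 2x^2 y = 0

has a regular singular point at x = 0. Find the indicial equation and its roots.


Divide by x^2 to reach normal form y'' + P_1(x) y' + P_2(x) y = 0 with P_1(x) = -2/x and P_2(x) = -2.
x = 0 is a singular point because the y'-coefficient -2/x has a pole at x = 0.
It is a regular singular point because x P_1(x) = p(x) = -2 and x^2 P_2(x) = q(x) = -2x^2 are polynomials, hence analytic at x = 0.
p(0) = -2,  q(0) = 0.
Indicial equation: r(r-1) + p(0) r + q(0) = 0, i.e. r^2 + (p(0) - 1) r + q(0) = 0, i.e. r^2 - 3 r = 0.
Discriminant: (-3)^2 - 4(0) = 9, so r = (3 ± 3)/2.
Solving: r_1 = 3, r_2 = 0.

indicial: r^2 - 3 r = 0; roots r_1 = 3, r_2 = 0


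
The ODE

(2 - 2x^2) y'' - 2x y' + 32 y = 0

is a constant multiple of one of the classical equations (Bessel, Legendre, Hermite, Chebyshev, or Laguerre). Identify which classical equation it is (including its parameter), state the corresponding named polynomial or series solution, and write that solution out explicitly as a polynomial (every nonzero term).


All three coefficients share the factor 2; dividing through by 2 gives  (1 - x^2) y'' - x y' + 16 y = 0.
This matches the Chebyshev equation (1 - x^2) y'' - x y' + n^2 y = 0 (note the -x y' term, not -2x y') with n^2 = 16, so n = 4; the polynomial solution is T_4(x).
With y = sum_k a_k x^k, matching x^k gives (k+2)(k+1) a_{k+2} = (k^2 - n^2) a_k = (k - 4)(k + 4) a_k. The right side vanishes at k = 4, so the series with the parity of 4 terminates at degree 4.
Standard normalization: leading coefficient of T_n is 2^(n-1), so a_4 = 2^3 = 8. Work downward with a_k = (k+1)(k+2) a_{k+2} / ((k - 4)(k + 4)):
  a_2 = (3)(4)(8) / ((2 - 4)(2 + 4)) = 96/(-12) = -8
  a_0 = (1)(2)(-8) / ((0 - 4)(0 + 4)) = -16/(-16) = 1
Hence T_4(x) = 8 x^4 - 8 x^2 + 1.

T_4(x); series = 8 x^4 - 8 x^2 + 1


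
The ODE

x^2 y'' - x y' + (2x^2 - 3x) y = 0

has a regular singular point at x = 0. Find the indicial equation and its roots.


Divide by x^2 to reach normal form y'' + P_1(x) y' + P_2(x) y = 0 with P_1(x) = -1/x and P_2(x) = 2 - 3/x.
x = 0 is a singular point because the y'-coefficient -1/x has a pole at x = 0 and the y-coefficient 2 - 3/x has a pole at x = 0.
It is a regular singular point because x P_1(x) = p(x) = -1 and x^2 P_2(x) = q(x) = 2x^2 - 3x are polynomials, hence analytic at x = 0.
p(0) = -1,  q(0) = 0.
Indicial equation: r(r-1) + p(0) r + q(0) = 0, i.e. r^2 + (p(0) - 1) r + q(0) = 0, i.e. r^2 - 2 r = 0.
Discriminant: (-2)^2 - 4(0) = 4, so r = (2 ± 2)/2.
Solving: r_1 = 2, r_2 = 0.

indicial: r^2 - 2 r = 0; roots r_1 = 2, r_2 = 0


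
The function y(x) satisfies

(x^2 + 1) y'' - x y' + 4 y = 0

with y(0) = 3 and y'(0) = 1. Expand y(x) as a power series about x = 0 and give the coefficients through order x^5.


Ansatz: y(x) = sum_{n>=0} a_n x^n, so y'(x) = sum_{n>=1} n a_n x^(n-1) and y''(x) = sum_{n>=2} n(n-1) a_n x^(n-2).
Substitute into P(x) y'' + Q(x) y' + R(x) y = 0 with P(x) = x^2 + 1, Q(x) = -x, R(x) = 4, and match powers of x.
Initial conditions: a_0 = 3, a_1 = 1.
Setting the coefficient of each power of x to zero and solving order by order (substituting the coefficients already found):
  x^0: 2 a_2 + 4 a_0 = 0  ->  2 a_2 = -4 a_0 = -12  ->  a_2 = -6
  x^1: 6 a_3 + 3 a_1 = 0  ->  6 a_3 = -3 a_1 = -3  ->  a_3 = -1/2
  x^2: 12 a_4 + 4 a_2 = 0  ->  12 a_4 = -4 a_2 = 24  ->  a_4 = 2
  x^3: 20 a_5 + 7 a_3 = 0  ->  20 a_5 = -7 a_3 = 7/2  ->  a_5 = 7/40
Truncated series: y(x) = 3 + x - 6 x^2 - (1/2) x^3 + 2 x^4 + (7/40) x^5 + O(x^6).

a_0 = 3; a_1 = 1; a_2 = -6; a_3 = -1/2; a_4 = 2; a_5 = 7/40


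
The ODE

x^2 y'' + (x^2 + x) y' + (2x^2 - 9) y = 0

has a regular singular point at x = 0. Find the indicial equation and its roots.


Divide by x^2 to reach normal form y'' + P_1(x) y' + P_2(x) y = 0 with P_1(x) = 1 + 1/x and P_2(x) = 2 - 9/x^2.
x = 0 is a singular point because the y'-coefficient 1 + 1/x has a pole at x = 0 and the y-coefficient 2 - 9/x^2 has a pole at x = 0.
It is a regular singular point because x P_1(x) = p(x) = x + 1 and x^2 P_2(x) = q(x) = 2x^2 - 9 are polynomials, hence analytic at x = 0.
p(0) = 1,  q(0) = -9.
Indicial equation: r(r-1) + p(0) r + q(0) = 0, i.e. r^2 + (p(0) - 1) r + q(0) = 0, i.e. r^2 - 9 = 0.
Discriminant: (0)^2 - 4(-9) = 36, so r = (0 ± 6)/2.
Solving: r_1 = 3, r_2 = -3.

indicial: r^2 - 9 = 0; roots r_1 = 3, r_2 = -3


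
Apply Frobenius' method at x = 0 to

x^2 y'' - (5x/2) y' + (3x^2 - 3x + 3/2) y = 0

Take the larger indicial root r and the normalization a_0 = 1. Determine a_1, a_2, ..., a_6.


Write in Frobenius form y'' + (p(x)/x) y' + (q(x)/x^2) y = 0:
  p(x) = -5/2,  q(x) = 3x^2 - 3x + 3/2.
Indicial equation: r(r-1) + (-5/2) r + (3/2) = 0 -> roots r_1 = 3, r_2 = 1/2.
Take r = r_1 = 3. Let y(x) = x^r sum_{n>=0} a_n x^n with a_0 = 1.
Substitute y = x^r sum a_n x^n and match x^{r+n}. The recurrence is
  D(n) a_n - 3 a_{n-1} + 3 a_{n-2} = 0,  where D(n) = (r+n)(r+n-1) + (-5/2)(r+n) + (3/2).
  a_n = [3 a_{n-1} - 3 a_{n-2}] / D(n).
Since the indicial polynomial factors as (r - r_1)(r - r_2), D(n) = (r_1 + n - r_1)(r_1 + n - r_2) = n(n + 5/2).
Evaluating step by step (a_0 = 1):
  n = 1: D(1) = 1(1 + 5/2) = 7/2; numerator = 3(1) = 3; a_1 = (3)/(7/2) = 6/7
  n = 2: D(2) = 2(2 + 5/2) = 9; numerator = 3(6/7) - 3(1) = -3/7; a_2 = (-3/7)/(9) = -1/21
  n = 3: D(3) = 3(3 + 5/2) = 33/2; numerator = 3(-1/21) - 3(6/7) = -19/7; a_3 = (-19/7)/(33/2) = -38/231
  n = 4: D(4) = 4(4 + 5/2) = 26; numerator = 3(-38/231) - 3(-1/21) = -27/77; a_4 = (-27/77)/(26) = -27/2002
  n = 5: D(5) = 5(5 + 5/2) = 75/2; numerator = 3(-27/2002) - 3(-38/231) = 907/2002; a_5 = (907/2002)/(75/2) = 907/75075
  n = 6: D(6) = 6(6 + 5/2) = 51; numerator = 3(907/75075) - 3(-27/2002) = 349/4550; a_6 = (349/4550)/(51) = 349/232050

r = 3; a_0 = 1; a_1 = 6/7; a_2 = -1/21; a_3 = -38/231; a_4 = -27/2002; a_5 = 907/75075; a_6 = 349/232050


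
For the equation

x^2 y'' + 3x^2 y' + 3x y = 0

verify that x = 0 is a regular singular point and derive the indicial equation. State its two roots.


Divide by x^2 to reach normal form y'' + P_1(x) y' + P_2(x) y = 0 with P_1(x) = 3 and P_2(x) = 3/x.
x = 0 is a singular point because the y-coefficient 3/x has a pole at x = 0.
It is a regular singular point because x P_1(x) = p(x) = 3x and x^2 P_2(x) = q(x) = 3x are polynomials, hence analytic at x = 0.
p(0) = 0,  q(0) = 0.
Indicial equation: r(r-1) + p(0) r + q(0) = 0, i.e. r^2 + (p(0) - 1) r + q(0) = 0, i.e. r^2 - 1 r = 0.
Discriminant: (-1)^2 - 4(0) = 1, so r = (1 ± 1)/2.
Solving: r_1 = 1, r_2 = 0.

indicial: r^2 - 1 r = 0; roots r_1 = 1, r_2 = 0


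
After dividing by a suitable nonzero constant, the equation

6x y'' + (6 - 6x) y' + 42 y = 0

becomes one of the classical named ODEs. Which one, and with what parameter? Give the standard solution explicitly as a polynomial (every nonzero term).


All three coefficients share the factor 6; dividing through by 6 gives  x y'' + (1 - x) y' + 7 y = 0.
This matches the Laguerre equation x y'' + (1 - x) y' + n y = 0 with n = 7; the polynomial solution is L_7(x).
With y = sum_k a_k x^k, matching x^k gives (k+1)k a_{k+1} + (k+1) a_{k+1} - k a_k + n a_k = 0, i.e. (k+1)^2 a_{k+1} = (k - n) a_k = (k - 7) a_k. The right side vanishes at k = 7, so the series terminates at degree 7.
Standard normalization L_n(0) = 1 gives a_0 = 1. Work upward with a_{k+1} = (k - 7) a_k / (k+1)^2:
  a_1 = (0 - 7)(1) / 1^2 = -7/1 = -7
  a_2 = (1 - 7)(-7) / 2^2 = 42/4 = 21/2
  a_3 = (2 - 7)(21/2) / 3^2 = (-105/2)/9 = -35/6
  a_4 = (3 - 7)(-35/6) / 4^2 = (70/3)/16 = 35/24
  a_5 = (4 - 7)(35/24) / 5^2 = (-35/8)/25 = -7/40
  a_6 = (5 - 7)(-7/40) / 6^2 = (7/20)/36 = 7/720
  a_7 = (6 - 7)(7/720) / 7^2 = (-7/720)/49 = -1/5040
Hence L_7(x) = -x^7/5040 + 7 x^6/720 - 7 x^5/40 + 35 x^4/24 - 35 x^3/6 + 21 x^2/2 - 7 x + 1.

L_7(x); series = -x^7/5040 + 7 x^6/720 - 7 x^5/40 + 35 x^4/24 - 35 x^3/6 + 21 x^2/2 - 7 x + 1


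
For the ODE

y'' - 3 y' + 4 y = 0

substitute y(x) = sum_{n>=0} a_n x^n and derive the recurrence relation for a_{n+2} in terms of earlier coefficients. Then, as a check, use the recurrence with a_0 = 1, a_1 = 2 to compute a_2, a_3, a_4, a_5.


Substitute y = sum_n a_n x^n.
y''(x) has coefficient (n+2)(n+1) a_{n+2} at x^n;
-3 y'(x) has coefficient -3 (n+1) a_{n+1} at x^n;
4 y(x) has coefficient 4 a_n at x^n.
Matching x^n: (n+2)(n+1) a_{n+2} - 3 (n+1) a_{n+1} + 4 a_n = 0.
Thus a_{n+2} = [3 (n+1) a_{n+1} - 4 a_n] / ((n+1)(n+2)).

Check with a_0 = 1, a_1 = 2 (apply the recurrence for n = 0, 1, 2, 3): a_0 = 1, a_1 = 2, a_2 = 1, a_3 = -1/3, a_4 = -7/12, a_5 = -17/60.

a_(n+2) = [3 (n+1) a_(n+1) - 4 a_n] / ((n+1)(n+2)); check: a_0 = 1, a_1 = 2, a_2 = 1, a_3 = -1/3, a_4 = -7/12, a_5 = -17/60


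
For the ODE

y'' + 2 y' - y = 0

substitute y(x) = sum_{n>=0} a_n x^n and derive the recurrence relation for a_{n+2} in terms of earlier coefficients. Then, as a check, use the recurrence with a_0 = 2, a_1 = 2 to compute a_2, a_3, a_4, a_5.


Substitute y = sum_n a_n x^n.
y''(x) has coefficient (n+2)(n+1) a_{n+2} at x^n;
2 y'(x) has coefficient 2 (n+1) a_{n+1} at x^n;
-y(x) has coefficient -1 a_n at x^n.
Matching x^n: (n+2)(n+1) a_{n+2} + 2 (n+1) a_{n+1} - 1 a_n = 0.
Thus a_{n+2} = [-2 (n+1) a_{n+1} + 1 a_n] / ((n+1)(n+2)).

Check with a_0 = 2, a_1 = 2 (apply the recurrence for n = 0, 1, 2, 3): a_0 = 2, a_1 = 2, a_2 = -1, a_3 = 1, a_4 = -7/12, a_5 = 17/60.

a_(n+2) = [-2 (n+1) a_(n+1) + 1 a_n] / ((n+1)(n+2)); check: a_0 = 2, a_1 = 2, a_2 = -1, a_3 = 1, a_4 = -7/12, a_5 = 17/60
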